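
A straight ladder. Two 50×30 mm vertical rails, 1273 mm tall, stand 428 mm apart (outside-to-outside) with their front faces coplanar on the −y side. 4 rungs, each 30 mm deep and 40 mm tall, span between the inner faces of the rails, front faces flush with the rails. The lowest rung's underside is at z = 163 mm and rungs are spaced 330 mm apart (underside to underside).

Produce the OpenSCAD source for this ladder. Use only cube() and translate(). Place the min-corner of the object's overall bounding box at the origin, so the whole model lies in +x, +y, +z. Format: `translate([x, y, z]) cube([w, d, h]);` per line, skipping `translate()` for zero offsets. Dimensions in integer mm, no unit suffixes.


cube([50, 30, 1273]);
translate([378, 0, 0]) cube([50, 30, 1273]);
translate([50, 0, 163]) cube([328, 30, 40]);
translate([50, 0, 493]) cube([328, 30, 40]);
translate([50, 0, 823]) cube([328, 30, 40]);
translate([50, 0, 1153]) cube([328, 30, 40]);


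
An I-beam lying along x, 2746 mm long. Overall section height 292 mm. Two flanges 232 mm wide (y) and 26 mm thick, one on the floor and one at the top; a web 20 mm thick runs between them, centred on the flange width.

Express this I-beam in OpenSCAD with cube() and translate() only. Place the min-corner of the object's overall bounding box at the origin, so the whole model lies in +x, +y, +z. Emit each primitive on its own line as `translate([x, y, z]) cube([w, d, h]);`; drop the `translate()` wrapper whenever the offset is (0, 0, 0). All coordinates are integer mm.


cube([2746, 232, 26]);
translate([0, 106, 26]) cube([2746, 20, 240]);
translate([0, 0, 266]) cube([2746, 232, 26]);


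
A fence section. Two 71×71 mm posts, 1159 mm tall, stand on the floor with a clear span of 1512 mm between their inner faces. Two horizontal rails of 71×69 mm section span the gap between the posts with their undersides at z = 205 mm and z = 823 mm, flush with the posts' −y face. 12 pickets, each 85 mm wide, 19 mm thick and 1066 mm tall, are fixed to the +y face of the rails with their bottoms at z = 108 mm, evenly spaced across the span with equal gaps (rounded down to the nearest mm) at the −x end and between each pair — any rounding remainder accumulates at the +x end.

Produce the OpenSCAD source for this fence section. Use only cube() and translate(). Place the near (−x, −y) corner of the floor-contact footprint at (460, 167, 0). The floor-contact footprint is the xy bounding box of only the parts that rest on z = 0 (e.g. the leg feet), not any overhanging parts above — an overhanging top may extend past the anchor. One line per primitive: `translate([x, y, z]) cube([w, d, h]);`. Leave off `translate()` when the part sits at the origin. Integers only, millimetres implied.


translate([460, 167, 0]) cube([71, 71, 1159]);
translate([2043, 167, 0]) cube([71, 71, 1159]);
translate([531, 167, 205]) cube([1512, 71, 69]);
translate([531, 167, 823]) cube([1512, 71, 69]);
translate([568, 238, 108]) cube([85, 19, 1066]);
translate([690, 238, 108]) cube([85, 19, 1066]);
translate([812, 238, 108]) cube([85, 19, 1066]);
translate([934, 238, 108]) cube([85, 19, 1066]);
translate([1056, 238, 108]) cube([85, 19, 1066]);
translate([1178, 238, 108]) cube([85, 19, 1066]);
translate([1300, 238, 108]) cube([85, 19, 1066]);
translate([1422, 238, 108]) cube([85, 19, 1066]);
translate([1544, 238, 108]) cube([85, 19, 1066]);
translate([1666, 238, 108]) cube([85, 19, 1066]);
translate([1788, 238, 108]) cube([85, 19, 1066]);
translate([1910, 238, 108]) cube([85, 19, 1066]);


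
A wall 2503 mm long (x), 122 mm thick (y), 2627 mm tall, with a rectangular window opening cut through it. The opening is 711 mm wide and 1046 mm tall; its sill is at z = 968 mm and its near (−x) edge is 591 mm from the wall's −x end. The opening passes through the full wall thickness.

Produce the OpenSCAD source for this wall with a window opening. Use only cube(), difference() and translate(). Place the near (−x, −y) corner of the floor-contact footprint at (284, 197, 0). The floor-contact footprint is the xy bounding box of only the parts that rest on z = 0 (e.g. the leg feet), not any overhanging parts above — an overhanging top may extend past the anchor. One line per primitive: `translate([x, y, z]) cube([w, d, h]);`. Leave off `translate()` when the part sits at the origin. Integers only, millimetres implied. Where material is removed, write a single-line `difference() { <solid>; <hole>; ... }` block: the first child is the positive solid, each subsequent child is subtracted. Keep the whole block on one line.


difference() { translate([284, 197, 0]) cube([2503, 122, 2627]); translate([875, 197, 968]) cube([711, 122, 1046]); }


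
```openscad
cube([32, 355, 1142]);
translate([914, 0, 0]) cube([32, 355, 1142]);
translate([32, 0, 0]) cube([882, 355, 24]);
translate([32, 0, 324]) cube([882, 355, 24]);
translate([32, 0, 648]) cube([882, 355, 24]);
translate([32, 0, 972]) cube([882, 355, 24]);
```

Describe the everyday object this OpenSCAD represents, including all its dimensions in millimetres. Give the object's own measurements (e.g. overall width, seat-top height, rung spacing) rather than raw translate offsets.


An open bookshelf. Two side panels, each 32 mm thick, 355 mm deep and 1142 mm tall, stand 946 mm apart (outside-to-outside). Between them sit 4 shelves, each 24 mm thick and 355 mm deep, spanning the full gap between the sides. The bottom shelf rests on the floor (its underside at z = 0) and the clear gap between one shelf's top and the next shelf's underside is 300 mm.


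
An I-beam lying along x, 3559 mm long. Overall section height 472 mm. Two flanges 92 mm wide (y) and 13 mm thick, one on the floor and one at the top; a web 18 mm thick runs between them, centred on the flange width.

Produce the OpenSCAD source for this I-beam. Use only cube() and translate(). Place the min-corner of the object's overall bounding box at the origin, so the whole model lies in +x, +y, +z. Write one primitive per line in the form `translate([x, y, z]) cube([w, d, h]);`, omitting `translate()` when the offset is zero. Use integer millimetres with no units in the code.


cube([3559, 92, 13]);
translate([0, 37, 13]) cube([3559, 18, 446]);
translate([0, 0, 459]) cube([3559, 92, 13]);


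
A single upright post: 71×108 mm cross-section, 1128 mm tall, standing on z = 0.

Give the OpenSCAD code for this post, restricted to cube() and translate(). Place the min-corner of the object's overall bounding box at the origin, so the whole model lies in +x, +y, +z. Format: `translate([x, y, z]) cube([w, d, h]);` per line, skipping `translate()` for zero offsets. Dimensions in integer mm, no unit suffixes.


cube([71, 108, 1128]);


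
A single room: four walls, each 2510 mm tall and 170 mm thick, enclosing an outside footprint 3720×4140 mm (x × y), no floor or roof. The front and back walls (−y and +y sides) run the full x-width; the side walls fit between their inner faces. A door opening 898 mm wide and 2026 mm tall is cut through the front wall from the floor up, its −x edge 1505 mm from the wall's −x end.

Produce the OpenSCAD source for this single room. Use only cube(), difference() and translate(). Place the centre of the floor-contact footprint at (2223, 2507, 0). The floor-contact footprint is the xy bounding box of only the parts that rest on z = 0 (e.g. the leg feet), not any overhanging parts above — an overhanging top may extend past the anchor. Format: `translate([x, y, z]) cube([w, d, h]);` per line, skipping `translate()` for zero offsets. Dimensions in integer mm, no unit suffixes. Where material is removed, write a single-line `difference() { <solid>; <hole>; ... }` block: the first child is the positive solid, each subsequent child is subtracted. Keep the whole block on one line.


difference() { translate([363, 437, 0]) cube([3720, 170, 2510]); translate([1868, 437, 0]) cube([898, 170, 2026]); }
translate([363, 4407, 0]) cube([3720, 170, 2510]);
translate([363, 607, 0]) cube([170, 3800, 2510]);
translate([3913, 607, 0]) cube([170, 3800, 2510]);


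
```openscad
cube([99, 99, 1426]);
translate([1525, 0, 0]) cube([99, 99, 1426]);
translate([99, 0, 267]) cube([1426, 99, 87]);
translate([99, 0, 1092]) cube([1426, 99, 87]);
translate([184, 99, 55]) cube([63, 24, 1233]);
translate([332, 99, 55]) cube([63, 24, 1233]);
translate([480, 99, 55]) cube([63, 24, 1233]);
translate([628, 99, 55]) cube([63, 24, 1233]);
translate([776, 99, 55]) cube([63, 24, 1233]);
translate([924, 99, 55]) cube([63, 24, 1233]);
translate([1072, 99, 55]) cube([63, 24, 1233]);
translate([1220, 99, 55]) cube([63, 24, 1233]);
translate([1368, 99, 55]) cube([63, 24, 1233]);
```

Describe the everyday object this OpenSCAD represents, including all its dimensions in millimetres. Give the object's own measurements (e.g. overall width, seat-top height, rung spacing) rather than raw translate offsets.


A fence section. Two 99×99 mm posts, 1426 mm tall, stand on the floor with a clear span of 1426 mm between their inner faces. Two horizontal rails of 99×87 mm section span the gap between the posts with their undersides at z = 267 mm and z = 1092 mm, flush with the posts' −y face. 9 pickets, each 63 mm wide, 24 mm thick and 1233 mm tall, are fixed to the +y face of the rails with their bottoms at z = 55 mm, spaced across the span with a 85 mm gap after the −x post and between neighbouring pickets, with 94 mm left before the +x post.


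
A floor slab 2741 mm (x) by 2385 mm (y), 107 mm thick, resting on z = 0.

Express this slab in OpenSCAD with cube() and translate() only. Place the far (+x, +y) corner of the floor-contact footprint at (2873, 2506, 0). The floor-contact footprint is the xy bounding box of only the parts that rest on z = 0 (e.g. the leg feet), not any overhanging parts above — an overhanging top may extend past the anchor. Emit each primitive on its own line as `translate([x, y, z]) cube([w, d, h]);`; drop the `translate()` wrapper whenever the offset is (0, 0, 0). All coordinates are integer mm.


translate([132, 121, 0]) cube([2741, 2385, 107]);


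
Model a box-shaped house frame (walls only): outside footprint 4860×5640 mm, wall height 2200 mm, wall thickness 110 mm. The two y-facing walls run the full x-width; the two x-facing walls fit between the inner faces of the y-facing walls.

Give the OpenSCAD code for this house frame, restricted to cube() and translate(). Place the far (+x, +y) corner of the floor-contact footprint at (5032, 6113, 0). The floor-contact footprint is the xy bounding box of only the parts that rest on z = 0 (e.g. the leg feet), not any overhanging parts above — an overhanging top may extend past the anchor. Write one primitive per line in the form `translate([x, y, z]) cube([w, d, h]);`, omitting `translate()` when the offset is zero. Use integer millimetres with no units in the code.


translate([172, 473, 0]) cube([4860, 110, 2200]);
translate([172, 6003, 0]) cube([4860, 110, 2200]);
translate([172, 583, 0]) cube([110, 5420, 2200]);
translate([4922, 583, 0]) cube([110, 5420, 2200]);


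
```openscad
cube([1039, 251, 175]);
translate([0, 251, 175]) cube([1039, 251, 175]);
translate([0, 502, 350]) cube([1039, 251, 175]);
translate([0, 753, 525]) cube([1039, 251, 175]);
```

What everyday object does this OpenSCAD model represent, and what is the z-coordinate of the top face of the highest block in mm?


A staircase. The total rise is 700 mm.

4 identical blocks, each offset up and back from the previous — a staircase. Each step is 175 mm tall and there are 4 of them, so the total rise is 4 × 175 = 700 mm.


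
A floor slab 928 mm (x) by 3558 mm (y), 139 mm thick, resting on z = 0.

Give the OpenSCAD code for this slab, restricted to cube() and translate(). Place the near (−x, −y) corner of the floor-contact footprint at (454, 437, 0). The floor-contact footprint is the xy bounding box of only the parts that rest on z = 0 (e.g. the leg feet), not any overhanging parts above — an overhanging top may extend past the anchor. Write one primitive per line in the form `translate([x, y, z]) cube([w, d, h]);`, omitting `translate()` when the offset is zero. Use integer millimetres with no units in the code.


translate([454, 437, 0]) cube([928, 3558, 139]);


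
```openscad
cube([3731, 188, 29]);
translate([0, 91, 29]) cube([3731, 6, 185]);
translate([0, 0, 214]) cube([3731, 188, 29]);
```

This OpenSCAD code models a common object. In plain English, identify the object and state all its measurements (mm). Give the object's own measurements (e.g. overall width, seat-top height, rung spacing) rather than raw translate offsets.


An I-beam lying along x, 3731 mm long. Overall section height 243 mm. Two flanges 188 mm wide (y) and 29 mm thick, one on the floor and one at the top; a web 6 mm thick runs between them, centred on the flange width.


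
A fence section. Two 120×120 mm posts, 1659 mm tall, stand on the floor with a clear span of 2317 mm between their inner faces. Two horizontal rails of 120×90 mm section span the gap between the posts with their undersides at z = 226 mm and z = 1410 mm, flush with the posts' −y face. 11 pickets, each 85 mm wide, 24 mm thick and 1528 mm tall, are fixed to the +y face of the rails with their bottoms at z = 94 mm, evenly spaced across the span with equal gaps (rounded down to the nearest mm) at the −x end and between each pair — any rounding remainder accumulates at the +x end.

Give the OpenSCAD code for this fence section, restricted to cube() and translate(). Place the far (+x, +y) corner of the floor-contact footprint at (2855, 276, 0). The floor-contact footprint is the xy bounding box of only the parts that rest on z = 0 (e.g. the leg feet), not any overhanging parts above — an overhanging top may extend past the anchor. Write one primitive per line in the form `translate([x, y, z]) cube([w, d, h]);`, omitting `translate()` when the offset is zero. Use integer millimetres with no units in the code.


translate([298, 156, 0]) cube([120, 120, 1659]);
translate([2735, 156, 0]) cube([120, 120, 1659]);
translate([418, 156, 226]) cube([2317, 120, 90]);
translate([418, 156, 1410]) cube([2317, 120, 90]);
translate([533, 276, 94]) cube([85, 24, 1528]);
translate([733, 276, 94]) cube([85, 24, 1528]);
translate([933, 276, 94]) cube([85, 24, 1528]);
translate([1133, 276, 94]) cube([85, 24, 1528]);
translate([1333, 276, 94]) cube([85, 24, 1528]);
translate([1533, 276, 94]) cube([85, 24, 1528]);
translate([1733, 276, 94]) cube([85, 24, 1528]);
translate([1933, 276, 94]) cube([85, 24, 1528]);
translate([2133, 276, 94]) cube([85, 24, 1528]);
translate([2333, 276, 94]) cube([85, 24, 1528]);
translate([2533, 276, 94]) cube([85, 24, 1528]);


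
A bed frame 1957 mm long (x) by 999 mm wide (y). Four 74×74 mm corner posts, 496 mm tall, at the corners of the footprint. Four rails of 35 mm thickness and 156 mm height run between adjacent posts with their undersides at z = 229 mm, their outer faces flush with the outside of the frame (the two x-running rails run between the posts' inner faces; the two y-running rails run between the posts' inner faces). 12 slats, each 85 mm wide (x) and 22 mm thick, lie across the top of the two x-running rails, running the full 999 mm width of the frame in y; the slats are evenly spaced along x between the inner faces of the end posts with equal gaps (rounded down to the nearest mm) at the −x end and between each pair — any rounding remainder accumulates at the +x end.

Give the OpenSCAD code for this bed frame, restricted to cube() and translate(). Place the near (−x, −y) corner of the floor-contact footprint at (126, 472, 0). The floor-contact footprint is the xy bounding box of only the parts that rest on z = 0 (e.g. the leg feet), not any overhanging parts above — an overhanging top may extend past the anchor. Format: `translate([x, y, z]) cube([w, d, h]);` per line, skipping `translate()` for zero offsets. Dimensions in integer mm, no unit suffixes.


translate([126, 472, 0]) cube([74, 74, 496]);
translate([126, 1397, 0]) cube([74, 74, 496]);
translate([2009, 472, 0]) cube([74, 74, 496]);
translate([2009, 1397, 0]) cube([74, 74, 496]);
translate([200, 472, 229]) cube([1809, 35, 156]);
translate([200, 1436, 229]) cube([1809, 35, 156]);
translate([126, 546, 229]) cube([35, 851, 156]);
translate([2048, 546, 229]) cube([35, 851, 156]);
translate([260, 472, 385]) cube([85, 999, 22]);
translate([405, 472, 385]) cube([85, 999, 22]);
translate([550, 472, 385]) cube([85, 999, 22]);
translate([695, 472, 385]) cube([85, 999, 22]);
translate([840, 472, 385]) cube([85, 999, 22]);
translate([985, 472, 385]) cube([85, 999, 22]);
translate([1130, 472, 385]) cube([85, 999, 22]);
translate([1275, 472, 385]) cube([85, 999, 22]);
translate([1420, 472, 385]) cube([85, 999, 22]);
translate([1565, 472, 385]) cube([85, 999, 22]);
translate([1710, 472, 385]) cube([85, 999, 22]);
translate([1855, 472, 385]) cube([85, 999, 22]);


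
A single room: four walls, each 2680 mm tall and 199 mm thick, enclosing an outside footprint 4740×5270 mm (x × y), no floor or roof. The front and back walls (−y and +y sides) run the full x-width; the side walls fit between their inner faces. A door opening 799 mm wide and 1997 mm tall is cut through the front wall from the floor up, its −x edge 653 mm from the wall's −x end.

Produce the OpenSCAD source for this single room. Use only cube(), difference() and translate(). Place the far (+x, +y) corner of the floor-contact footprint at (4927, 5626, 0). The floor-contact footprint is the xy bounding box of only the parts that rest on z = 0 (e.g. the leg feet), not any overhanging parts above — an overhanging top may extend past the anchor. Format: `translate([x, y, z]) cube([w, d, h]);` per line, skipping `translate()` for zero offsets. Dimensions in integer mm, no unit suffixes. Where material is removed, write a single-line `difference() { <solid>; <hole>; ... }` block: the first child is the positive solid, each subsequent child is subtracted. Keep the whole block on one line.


difference() { translate([187, 356, 0]) cube([4740, 199, 2680]); translate([840, 356, 0]) cube([799, 199, 1997]); }
translate([187, 5427, 0]) cube([4740, 199, 2680]);
translate([187, 555, 0]) cube([199, 4872, 2680]);
translate([4728, 555, 0]) cube([199, 4872, 2680]);


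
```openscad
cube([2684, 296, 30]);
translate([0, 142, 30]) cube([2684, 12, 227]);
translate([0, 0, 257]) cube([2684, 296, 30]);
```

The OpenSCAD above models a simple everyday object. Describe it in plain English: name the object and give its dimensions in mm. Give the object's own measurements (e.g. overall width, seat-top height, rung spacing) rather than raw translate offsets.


An I-beam lying along x, 2684 mm long. Overall section height 287 mm. Two flanges 296 mm wide (y) and 30 mm thick, one on the floor and one at the top; a web 12 mm thick runs between them, centred on the flange width.


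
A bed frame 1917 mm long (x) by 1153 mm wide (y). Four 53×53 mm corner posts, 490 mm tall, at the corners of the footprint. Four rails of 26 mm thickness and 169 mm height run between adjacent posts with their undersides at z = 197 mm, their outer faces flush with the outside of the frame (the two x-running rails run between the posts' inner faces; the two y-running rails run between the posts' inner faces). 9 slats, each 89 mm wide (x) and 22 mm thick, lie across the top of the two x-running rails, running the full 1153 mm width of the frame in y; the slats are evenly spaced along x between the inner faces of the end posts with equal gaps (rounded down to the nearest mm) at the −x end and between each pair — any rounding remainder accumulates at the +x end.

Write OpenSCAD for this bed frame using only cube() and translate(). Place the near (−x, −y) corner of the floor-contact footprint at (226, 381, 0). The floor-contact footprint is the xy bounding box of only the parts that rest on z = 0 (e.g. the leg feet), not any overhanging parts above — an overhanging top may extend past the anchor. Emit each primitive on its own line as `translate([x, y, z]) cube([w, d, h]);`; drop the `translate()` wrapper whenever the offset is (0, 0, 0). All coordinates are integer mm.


translate([226, 381, 0]) cube([53, 53, 490]);
translate([226, 1481, 0]) cube([53, 53, 490]);
translate([2090, 381, 0]) cube([53, 53, 490]);
translate([2090, 1481, 0]) cube([53, 53, 490]);
translate([279, 381, 197]) cube([1811, 26, 169]);
translate([279, 1508, 197]) cube([1811, 26, 169]);
translate([226, 434, 197]) cube([26, 1047, 169]);
translate([2117, 434, 197]) cube([26, 1047, 169]);
translate([380, 381, 366]) cube([89, 1153, 22]);
translate([570, 381, 366]) cube([89, 1153, 22]);
translate([760, 381, 366]) cube([89, 1153, 22]);
translate([950, 381, 366]) cube([89, 1153, 22]);
translate([1140, 381, 366]) cube([89, 1153, 22]);
translate([1330, 381, 366]) cube([89, 1153, 22]);
translate([1520, 381, 366]) cube([89, 1153, 22]);
translate([1710, 381, 366]) cube([89, 1153, 22]);
translate([1900, 381, 366]) cube([89, 1153, 22]);


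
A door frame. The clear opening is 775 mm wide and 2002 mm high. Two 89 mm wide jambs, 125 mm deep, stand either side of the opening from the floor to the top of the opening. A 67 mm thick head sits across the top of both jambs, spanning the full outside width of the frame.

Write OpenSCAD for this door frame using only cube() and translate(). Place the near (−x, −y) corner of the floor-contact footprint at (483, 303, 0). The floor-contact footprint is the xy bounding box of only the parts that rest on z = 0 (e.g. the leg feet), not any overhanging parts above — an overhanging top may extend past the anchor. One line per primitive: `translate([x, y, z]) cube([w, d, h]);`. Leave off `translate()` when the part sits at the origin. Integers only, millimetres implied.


translate([483, 303, 0]) cube([89, 125, 2002]);
translate([1347, 303, 0]) cube([89, 125, 2002]);
translate([483, 303, 2002]) cube([953, 125, 67]);


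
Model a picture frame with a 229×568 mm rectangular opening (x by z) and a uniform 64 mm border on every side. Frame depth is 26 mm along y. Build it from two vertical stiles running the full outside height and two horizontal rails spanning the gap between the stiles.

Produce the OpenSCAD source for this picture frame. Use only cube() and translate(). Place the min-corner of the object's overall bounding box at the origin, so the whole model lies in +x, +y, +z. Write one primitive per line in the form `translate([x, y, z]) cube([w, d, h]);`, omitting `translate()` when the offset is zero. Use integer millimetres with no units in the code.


cube([64, 26, 696]);
translate([293, 0, 0]) cube([64, 26, 696]);
translate([64, 0, 0]) cube([229, 26, 64]);
translate([64, 0, 632]) cube([229, 26, 64]);


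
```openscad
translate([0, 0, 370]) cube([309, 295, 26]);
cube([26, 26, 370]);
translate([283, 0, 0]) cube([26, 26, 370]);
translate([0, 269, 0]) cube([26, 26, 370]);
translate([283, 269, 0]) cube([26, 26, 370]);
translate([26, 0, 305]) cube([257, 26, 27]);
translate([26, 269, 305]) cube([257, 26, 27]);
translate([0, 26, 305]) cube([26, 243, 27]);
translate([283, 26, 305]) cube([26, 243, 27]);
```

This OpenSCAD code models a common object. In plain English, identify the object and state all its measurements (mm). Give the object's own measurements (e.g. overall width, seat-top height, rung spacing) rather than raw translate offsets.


A four-legged stool. The seat is a 309×295×26 mm slab whose top surface is at z = 396 mm; four square legs, each 26×26 mm in cross-section, run from the floor (z = 0) to the underside of the seat, each flush with a corner of the seat. Four stretchers, 26 mm wide and 27 mm tall, connect adjacent legs with their undersides at z = 305 mm, each running between the inner faces of the legs it joins and aligned with the legs' outer faces on the other axis.


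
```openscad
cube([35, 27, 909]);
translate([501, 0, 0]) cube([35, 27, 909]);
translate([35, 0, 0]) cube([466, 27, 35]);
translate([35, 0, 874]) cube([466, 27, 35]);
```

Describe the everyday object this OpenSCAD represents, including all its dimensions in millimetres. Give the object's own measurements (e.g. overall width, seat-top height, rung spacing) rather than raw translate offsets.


A rectangular picture frame lying in the x–z plane (depth along y). The opening is 466 mm wide (x) by 839 mm tall (z), surrounded by a border 35 mm wide on all four sides. The frame is 27 mm deep and is made of two full-height vertical stiles with two horizontal rails fitted between them.


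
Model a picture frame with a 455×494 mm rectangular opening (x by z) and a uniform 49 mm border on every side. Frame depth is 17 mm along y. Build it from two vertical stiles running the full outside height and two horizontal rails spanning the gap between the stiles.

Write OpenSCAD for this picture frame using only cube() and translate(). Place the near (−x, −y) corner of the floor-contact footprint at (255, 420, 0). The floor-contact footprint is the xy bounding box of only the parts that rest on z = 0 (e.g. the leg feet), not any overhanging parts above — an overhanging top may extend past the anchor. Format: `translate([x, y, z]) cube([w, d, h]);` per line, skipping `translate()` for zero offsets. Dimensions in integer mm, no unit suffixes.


translate([255, 420, 0]) cube([49, 17, 592]);
translate([759, 420, 0]) cube([49, 17, 592]);
translate([304, 420, 0]) cube([455, 17, 49]);
translate([304, 420, 543]) cube([455, 17, 49]);


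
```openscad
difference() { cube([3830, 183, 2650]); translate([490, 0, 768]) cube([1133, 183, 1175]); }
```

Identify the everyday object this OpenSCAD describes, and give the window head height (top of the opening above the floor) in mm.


A wall with a window opening. The window head height is 1943 mm.

A wall with a rectangular opening subtracted — a window. Sill at z = 768, opening 1175 mm tall, so the head is at 768 + 1175 = 1943 mm.


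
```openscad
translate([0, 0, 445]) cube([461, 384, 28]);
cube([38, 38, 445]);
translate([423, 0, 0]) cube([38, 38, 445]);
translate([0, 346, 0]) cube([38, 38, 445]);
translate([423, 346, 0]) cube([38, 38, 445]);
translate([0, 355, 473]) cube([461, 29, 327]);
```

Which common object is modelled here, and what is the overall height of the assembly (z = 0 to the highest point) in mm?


A chair. The overall height is 800 mm.

A slab on four corner posts with a tall panel at the back — a chair. The seat slab sits at z = 445 with thickness 28, and the 327 mm backrest starts at the seat top, so the overall height is 445 + 28 + 327 = 800 mm.


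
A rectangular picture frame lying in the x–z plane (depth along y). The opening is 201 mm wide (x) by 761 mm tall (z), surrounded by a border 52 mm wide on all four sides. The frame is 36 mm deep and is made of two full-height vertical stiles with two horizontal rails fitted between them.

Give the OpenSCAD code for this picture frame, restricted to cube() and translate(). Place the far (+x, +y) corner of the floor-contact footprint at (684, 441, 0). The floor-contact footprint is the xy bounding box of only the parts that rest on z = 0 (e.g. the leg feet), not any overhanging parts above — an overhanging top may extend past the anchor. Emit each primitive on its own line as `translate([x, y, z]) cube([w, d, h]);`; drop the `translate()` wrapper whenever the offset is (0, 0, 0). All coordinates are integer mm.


translate([379, 405, 0]) cube([52, 36, 865]);
translate([632, 405, 0]) cube([52, 36, 865]);
translate([431, 405, 0]) cube([201, 36, 52]);
translate([431, 405, 813]) cube([201, 36, 52]);


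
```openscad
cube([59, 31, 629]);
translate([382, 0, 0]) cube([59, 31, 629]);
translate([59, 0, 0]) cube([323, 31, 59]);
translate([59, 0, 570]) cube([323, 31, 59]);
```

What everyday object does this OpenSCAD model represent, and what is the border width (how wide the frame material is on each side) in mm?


A picture frame. The border width is 59 mm.

Four thin pieces enclosing a rectangular opening — a picture frame. The two full-height stiles are 629 mm tall; the top rail sits at z = 570 and is 59 mm tall, so the border above the opening is 629 − 570 = 59 mm, matching the stile x-width.


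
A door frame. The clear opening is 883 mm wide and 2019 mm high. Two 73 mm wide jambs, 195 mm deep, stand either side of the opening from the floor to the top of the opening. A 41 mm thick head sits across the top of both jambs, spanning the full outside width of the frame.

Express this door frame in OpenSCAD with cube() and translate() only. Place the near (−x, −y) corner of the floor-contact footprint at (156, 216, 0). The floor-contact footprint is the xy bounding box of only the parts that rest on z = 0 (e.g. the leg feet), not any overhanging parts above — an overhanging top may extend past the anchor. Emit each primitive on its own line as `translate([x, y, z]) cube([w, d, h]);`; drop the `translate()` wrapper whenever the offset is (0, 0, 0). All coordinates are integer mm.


translate([156, 216, 0]) cube([73, 195, 2019]);
translate([1112, 216, 0]) cube([73, 195, 2019]);
translate([156, 216, 2019]) cube([1029, 195, 41]);


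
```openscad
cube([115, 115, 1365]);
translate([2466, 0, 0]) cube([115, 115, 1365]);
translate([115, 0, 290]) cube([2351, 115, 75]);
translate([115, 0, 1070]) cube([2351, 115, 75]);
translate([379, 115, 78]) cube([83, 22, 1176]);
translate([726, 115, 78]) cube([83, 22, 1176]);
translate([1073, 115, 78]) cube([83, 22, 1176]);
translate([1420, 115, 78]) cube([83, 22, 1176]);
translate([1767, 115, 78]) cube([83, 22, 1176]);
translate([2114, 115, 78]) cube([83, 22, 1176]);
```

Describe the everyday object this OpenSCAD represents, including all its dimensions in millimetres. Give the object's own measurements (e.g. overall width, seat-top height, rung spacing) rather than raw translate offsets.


A fence section. Two 115×115 mm posts, 1365 mm tall, stand on the floor with a clear span of 2351 mm between their inner faces. Two horizontal rails of 115×75 mm section span the gap between the posts with their undersides at z = 290 mm and z = 1070 mm, flush with the posts' −y face. 6 pickets, each 83 mm wide, 22 mm thick and 1176 mm tall, are fixed to the +y face of the rails with their bottoms at z = 78 mm, spaced across the span with a 264 mm gap after the −x post and between neighbouring pickets, with 269 mm left before the +x post.


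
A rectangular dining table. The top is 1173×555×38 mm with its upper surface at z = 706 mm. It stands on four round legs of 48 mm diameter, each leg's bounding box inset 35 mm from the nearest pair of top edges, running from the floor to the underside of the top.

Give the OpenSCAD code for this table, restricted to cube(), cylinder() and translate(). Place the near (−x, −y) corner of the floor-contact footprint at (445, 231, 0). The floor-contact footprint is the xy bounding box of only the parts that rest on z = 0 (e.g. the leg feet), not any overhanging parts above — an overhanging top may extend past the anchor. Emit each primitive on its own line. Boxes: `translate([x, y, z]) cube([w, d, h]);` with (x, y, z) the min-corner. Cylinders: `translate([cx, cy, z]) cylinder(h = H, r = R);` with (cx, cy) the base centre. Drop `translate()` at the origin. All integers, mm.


// leg_h = 706 - 38 = 668
translate([410, 196, 668]) cube([1173, 555, 38]);
translate([469, 255, 0]) cylinder(h = 668, r = 24);
translate([1524, 255, 0]) cylinder(h = 668, r = 24);
translate([469, 692, 0]) cylinder(h = 668, r = 24);
translate([1524, 692, 0]) cylinder(h = 668, r = 24);


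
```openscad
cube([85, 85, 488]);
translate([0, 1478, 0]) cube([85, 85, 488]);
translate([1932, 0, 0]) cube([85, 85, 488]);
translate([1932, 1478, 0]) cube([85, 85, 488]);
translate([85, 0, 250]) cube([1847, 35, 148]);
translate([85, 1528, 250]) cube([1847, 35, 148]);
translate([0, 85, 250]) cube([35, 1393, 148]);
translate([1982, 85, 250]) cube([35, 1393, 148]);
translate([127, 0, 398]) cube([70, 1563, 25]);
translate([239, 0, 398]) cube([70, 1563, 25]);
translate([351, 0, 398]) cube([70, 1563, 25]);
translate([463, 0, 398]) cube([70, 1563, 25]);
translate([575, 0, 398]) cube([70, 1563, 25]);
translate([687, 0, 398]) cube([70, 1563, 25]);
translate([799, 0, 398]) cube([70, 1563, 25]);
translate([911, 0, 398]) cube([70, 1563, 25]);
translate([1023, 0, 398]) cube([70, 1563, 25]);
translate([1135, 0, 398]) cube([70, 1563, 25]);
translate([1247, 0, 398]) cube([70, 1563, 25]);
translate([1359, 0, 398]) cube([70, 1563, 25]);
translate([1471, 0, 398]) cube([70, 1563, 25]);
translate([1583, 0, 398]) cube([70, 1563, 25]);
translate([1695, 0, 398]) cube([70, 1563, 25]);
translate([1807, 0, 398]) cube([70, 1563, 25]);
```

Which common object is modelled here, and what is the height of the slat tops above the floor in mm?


A bed frame. The slat-top height is 423 mm.

Four posts, four rails, and a row of slats — a bed frame. Slats sit on the rails at z = 250 + 148 = 398; with slat thickness 25, the top is 423 mm.


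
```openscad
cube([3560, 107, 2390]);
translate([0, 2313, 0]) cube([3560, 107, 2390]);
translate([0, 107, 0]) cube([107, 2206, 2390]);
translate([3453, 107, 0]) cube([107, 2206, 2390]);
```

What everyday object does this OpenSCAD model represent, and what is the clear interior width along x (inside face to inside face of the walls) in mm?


A house (or room) frame. The interior width is 3346 mm.

Four 2390 mm walls enclosing a rectangle with no floor or roof — a room or house frame. Outside width is 3560 mm and wall thickness is 107 mm, so the interior width is 3560 − 2 × 107 = 3346 mm.


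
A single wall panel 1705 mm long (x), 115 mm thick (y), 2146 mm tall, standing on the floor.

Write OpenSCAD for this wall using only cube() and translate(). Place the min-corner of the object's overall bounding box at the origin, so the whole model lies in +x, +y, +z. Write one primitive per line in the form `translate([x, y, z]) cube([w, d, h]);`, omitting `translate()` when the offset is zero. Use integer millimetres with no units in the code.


cube([1705, 115, 2146]);


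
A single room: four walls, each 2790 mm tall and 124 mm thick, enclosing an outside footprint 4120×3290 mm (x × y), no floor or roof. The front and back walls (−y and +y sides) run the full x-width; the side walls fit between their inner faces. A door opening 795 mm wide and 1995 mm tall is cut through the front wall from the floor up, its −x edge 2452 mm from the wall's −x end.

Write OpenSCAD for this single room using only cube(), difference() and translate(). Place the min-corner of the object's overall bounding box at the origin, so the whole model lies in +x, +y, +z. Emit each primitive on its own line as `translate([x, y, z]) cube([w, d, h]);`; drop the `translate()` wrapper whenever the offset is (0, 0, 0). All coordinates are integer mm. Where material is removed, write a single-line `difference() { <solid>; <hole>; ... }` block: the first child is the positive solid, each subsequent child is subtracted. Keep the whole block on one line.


difference() { cube([4120, 124, 2790]); translate([2452, 0, 0]) cube([795, 124, 1995]); }
translate([0, 3166, 0]) cube([4120, 124, 2790]);
translate([0, 124, 0]) cube([124, 3042, 2790]);
translate([3996, 124, 0]) cube([124, 3042, 2790]);


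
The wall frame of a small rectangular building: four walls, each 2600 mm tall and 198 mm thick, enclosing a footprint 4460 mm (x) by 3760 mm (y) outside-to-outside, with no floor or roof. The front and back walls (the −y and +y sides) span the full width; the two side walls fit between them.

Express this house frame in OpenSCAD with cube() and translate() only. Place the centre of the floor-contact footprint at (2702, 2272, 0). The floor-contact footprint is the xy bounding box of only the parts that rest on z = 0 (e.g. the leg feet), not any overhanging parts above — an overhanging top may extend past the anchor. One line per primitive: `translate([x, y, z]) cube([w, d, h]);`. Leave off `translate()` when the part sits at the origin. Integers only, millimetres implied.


translate([472, 392, 0]) cube([4460, 198, 2600]);
translate([472, 3954, 0]) cube([4460, 198, 2600]);
translate([472, 590, 0]) cube([198, 3364, 2600]);
translate([4734, 590, 0]) cube([198, 3364, 2600]);


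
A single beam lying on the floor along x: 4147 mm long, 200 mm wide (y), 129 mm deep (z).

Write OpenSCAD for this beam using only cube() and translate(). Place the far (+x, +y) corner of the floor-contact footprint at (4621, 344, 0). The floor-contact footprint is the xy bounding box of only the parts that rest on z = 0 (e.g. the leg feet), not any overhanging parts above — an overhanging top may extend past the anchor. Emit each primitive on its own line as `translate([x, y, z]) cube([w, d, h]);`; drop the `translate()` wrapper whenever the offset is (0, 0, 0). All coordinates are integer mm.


translate([474, 144, 0]) cube([4147, 200, 129]);


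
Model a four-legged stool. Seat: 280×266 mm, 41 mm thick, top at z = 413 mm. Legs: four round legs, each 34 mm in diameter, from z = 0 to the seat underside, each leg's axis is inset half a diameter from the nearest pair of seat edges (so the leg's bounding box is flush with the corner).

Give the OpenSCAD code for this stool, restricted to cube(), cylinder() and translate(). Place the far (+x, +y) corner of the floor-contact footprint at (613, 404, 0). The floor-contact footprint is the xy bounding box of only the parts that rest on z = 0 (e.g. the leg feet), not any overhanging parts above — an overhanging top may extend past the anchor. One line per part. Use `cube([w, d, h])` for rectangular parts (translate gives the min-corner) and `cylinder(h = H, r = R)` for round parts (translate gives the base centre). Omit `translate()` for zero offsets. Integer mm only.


translate([333, 138, 372]) cube([280, 266, 41]);
translate([350, 155, 0]) cylinder(h = 372, r = 17);
translate([596, 155, 0]) cylinder(h = 372, r = 17);
translate([350, 387, 0]) cylinder(h = 372, r = 17);
translate([596, 387, 0]) cylinder(h = 372, r = 17);


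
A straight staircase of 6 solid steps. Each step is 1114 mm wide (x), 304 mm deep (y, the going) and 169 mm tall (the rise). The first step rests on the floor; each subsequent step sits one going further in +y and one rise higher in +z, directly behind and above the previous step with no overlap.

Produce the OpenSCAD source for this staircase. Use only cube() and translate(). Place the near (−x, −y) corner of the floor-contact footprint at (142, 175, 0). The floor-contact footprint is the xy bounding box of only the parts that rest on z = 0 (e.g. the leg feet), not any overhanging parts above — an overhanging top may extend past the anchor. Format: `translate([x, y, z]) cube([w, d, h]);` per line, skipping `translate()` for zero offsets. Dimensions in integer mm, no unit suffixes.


translate([142, 175, 0]) cube([1114, 304, 169]);
translate([142, 479, 169]) cube([1114, 304, 169]);
translate([142, 783, 338]) cube([1114, 304, 169]);
translate([142, 1087, 507]) cube([1114, 304, 169]);
translate([142, 1391, 676]) cube([1114, 304, 169]);
translate([142, 1695, 845]) cube([1114, 304, 169]);


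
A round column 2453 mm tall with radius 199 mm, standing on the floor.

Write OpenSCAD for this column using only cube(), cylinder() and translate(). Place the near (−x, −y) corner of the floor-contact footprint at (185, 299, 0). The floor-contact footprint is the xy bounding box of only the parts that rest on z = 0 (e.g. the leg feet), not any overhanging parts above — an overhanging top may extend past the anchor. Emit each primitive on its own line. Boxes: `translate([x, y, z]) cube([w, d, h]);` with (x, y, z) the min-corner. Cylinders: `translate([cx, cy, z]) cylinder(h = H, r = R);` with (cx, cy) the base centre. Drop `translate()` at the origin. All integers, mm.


translate([384, 498, 0]) cylinder(h = 2453, r = 199);


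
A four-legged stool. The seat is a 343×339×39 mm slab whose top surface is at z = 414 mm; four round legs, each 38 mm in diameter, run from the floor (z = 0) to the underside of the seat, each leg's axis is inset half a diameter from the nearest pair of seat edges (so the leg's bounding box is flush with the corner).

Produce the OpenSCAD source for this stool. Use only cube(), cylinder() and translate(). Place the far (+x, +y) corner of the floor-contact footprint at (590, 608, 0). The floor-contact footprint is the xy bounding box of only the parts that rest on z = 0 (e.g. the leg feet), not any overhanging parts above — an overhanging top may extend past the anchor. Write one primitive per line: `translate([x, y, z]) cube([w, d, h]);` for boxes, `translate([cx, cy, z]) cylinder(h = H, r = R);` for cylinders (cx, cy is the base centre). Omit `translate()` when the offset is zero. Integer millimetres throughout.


translate([247, 269, 375]) cube([343, 339, 39]);
translate([266, 288, 0]) cylinder(h = 375, r = 19);
translate([571, 288, 0]) cylinder(h = 375, r = 19);
translate([266, 589, 0]) cylinder(h = 375, r = 19);
translate([571, 589, 0]) cylinder(h = 375, r = 19);
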